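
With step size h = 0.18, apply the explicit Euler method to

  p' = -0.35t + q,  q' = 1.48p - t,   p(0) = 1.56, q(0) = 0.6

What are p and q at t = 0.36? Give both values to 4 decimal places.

1.8395, 1.4275

Euler on (p,q): p_{n+1} = p_n + h·p', q_{n+1} = q_n + h·q'.
0.000000: (1.560000, 0.600000); f=(0.600000, 2.308800) → (1.668000, 1.015584)
0.180000: (1.668000, 1.015584); f=(0.952584, 2.288640) → (1.839465, 1.427539)
(p(0.36), q(0.36)) ≈ (1.8395, 1.4275)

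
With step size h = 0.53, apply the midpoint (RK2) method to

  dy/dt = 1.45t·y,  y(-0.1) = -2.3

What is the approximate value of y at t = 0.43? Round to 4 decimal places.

-2.5804

Midpoint: k1 = f(t_n, y_n); k2 = f(t_n + h/2, y_n + (h/2)·k1); y_{n+1} = y_n + h·k2.
t=-0.100000, y=-2.300000:
  k1 = f(-0.100000, -2.300000) = 0.333500
  k2 = f(0.165000, -2.211622) = -0.529131
  y ← -2.300000 + 0.53·(-0.529131) = -2.580439
y(0.43) ≈ -2.5804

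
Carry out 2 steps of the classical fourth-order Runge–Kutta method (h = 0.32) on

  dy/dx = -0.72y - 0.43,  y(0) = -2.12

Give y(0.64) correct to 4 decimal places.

-1.5578

RK4: k1 = f(x_n, y_n); k2 = f(x_n + h/2, y_n + (h/2)·k1); k3 = f(x_n + h/2, y_n + (h/2)·k2); k4 = f(x_n + h, y_n + h·k3); y_{n+1} = y_n + (h/6)·(k1 + 2k2 + 2k3 + k4).
x=0.000000, y=-2.120000:
  k1 = f(0.000000, -2.120000) = 1.096400
  k2 = f(0.160000, -1.944576) = 0.970095
  k3 = f(0.160000, -1.964785) = 0.984645
  k4 = f(0.320000, -1.804914) = 0.869538
  y ← -2.120000 + (0.32/6)·(k1 + 2k2 + 2k3 + k4) = -1.806644
x=0.320000, y=-1.806644:
  k1 = f(0.320000, -1.806644) = 0.870784
  k2 = f(0.480000, -1.667319) = 0.770470
  k3 = f(0.480000, -1.683369) = 0.782026
  k4 = f(0.640000, -1.556396) = 0.690605
  y ← -1.806644 + (0.32/6)·(k1 + 2k2 + 2k3 + k4) = -1.557771
y(0.64) ≈ -1.5578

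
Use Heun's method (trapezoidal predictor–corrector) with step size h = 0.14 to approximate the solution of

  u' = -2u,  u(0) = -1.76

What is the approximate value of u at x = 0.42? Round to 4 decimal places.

-0.7702

Heun: k1 = f(x_n, u_n); k2 = f(x_n + h, u_n + h·k1); u_{n+1} = u_n + (h/2)·(k1 + k2).
x=0.000000, u=-1.760000:
  k1 = f(0.000000, -1.760000) = 3.520000
  k2 = f(0.140000, -1.267200) = 2.534400
  u ← -1.760000 + (0.14/2)·(3.520000 + 2.534400) = -1.336192
x=0.140000, u=-1.336192:
  k1 = f(0.140000, -1.336192) = 2.672384
  k2 = f(0.280000, -0.962058) = 1.924116
  u ← -1.336192 + (0.14/2)·(2.672384 + 1.924116) = -1.014437
x=0.280000, u=-1.014437:
  k1 = f(0.280000, -1.014437) = 2.028874
  k2 = f(0.420000, -0.730395) = 1.460789
  u ← -1.014437 + (0.14/2)·(2.028874 + 1.460789) = -0.770161
u(0.42) ≈ -0.7702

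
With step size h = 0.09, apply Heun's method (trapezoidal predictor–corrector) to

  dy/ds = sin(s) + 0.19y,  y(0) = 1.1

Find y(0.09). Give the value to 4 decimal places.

1.1230

Heun: k1 = f(s_n, y_n); k2 = f(s_n + h, y_n + h·k1); y_{n+1} = y_n + (h/2)·(k1 + k2).
s=0.000000, y=1.100000:
  k1 = f(0.000000, 1.100000) = 0.209000
  k2 = f(0.090000, 1.118810) = 0.302452
  y ← 1.100000 + (0.09/2)·(0.209000 + 0.302452) = 1.123015
y(0.09) ≈ 1.1230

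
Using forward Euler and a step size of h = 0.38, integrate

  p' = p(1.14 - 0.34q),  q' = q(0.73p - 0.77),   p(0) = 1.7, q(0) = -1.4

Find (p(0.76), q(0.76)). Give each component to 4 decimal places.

Euler on (p,q): p_{n+1} = p_n + h·p', q_{n+1} = q_n + h·q'.
0.000000: (1.700000, -1.400000); f=(2.747200, -0.659400) → (2.743936, -1.650572)
0.380000: (2.743936, -1.650572); f=(4.667969, -2.035276) → (4.517764, -2.423977)
(p(0.76), q(0.76)) ≈ (4.5178, -2.4240)

4.5178, -2.4240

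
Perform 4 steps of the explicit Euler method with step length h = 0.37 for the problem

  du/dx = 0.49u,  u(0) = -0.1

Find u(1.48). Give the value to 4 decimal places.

-0.1947

Euler: u_{n+1} = u_n + h·f(x_n, u_n).
x=0.000000, u=-0.100000: f=-0.049000 → u ← -0.100000 + 0.37·(-0.049000) = -0.118130
x=0.370000, u=-0.118130: f=-0.057884 → u ← -0.118130 + 0.37·(-0.057884) = -0.139547
x=0.740000, u=-0.139547: f=-0.068378 → u ← -0.139547 + 0.37·(-0.068378) = -0.164847
x=1.110000, u=-0.164847: f=-0.080775 → u ← -0.164847 + 0.37·(-0.080775) = -0.194734
u(1.48) ≈ -0.1947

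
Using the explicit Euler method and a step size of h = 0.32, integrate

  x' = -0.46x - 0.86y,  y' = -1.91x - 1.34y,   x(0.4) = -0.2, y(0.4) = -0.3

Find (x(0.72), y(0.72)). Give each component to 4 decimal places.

-0.0880, -0.0491

Euler on (x,y): x_{n+1} = x_n + h·x', y_{n+1} = y_n + h·y'.
0.400000: (-0.200000, -0.300000); f=(0.350000, 0.784000) → (-0.088000, -0.049120)
(x(0.72), y(0.72)) ≈ (-0.0880, -0.0491)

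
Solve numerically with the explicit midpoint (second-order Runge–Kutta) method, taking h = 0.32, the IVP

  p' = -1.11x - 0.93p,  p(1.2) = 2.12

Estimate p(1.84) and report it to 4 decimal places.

Midpoint: k1 = f(x_n, p_n); k2 = f(x_n + h/2, p_n + (h/2)·k1); p_{n+1} = p_n + h·k2.
x=1.200000, p=2.120000:
  k1 = f(1.200000, 2.120000) = -3.303600
  k2 = f(1.360000, 1.591424) = -2.989624
  p ← 2.120000 + 0.32·(-2.989624) = 1.163320
x=1.520000, p=1.163320:
  k1 = f(1.520000, 1.163320) = -2.769088
  k2 = f(1.680000, 0.720266) = -2.534648
  p ← 1.163320 + 0.32·(-2.534648) = 0.352233
p(1.84) ≈ 0.3522

0.3522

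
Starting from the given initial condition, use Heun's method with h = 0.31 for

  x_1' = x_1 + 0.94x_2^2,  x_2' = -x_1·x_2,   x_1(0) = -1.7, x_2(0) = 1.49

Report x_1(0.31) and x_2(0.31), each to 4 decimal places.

Heun on (x_1,x_2): k1 = f(t_n, state_n); k2 = f(t_n + h, state_n + h·k1); state_{n+1} = state_n + (h/2)·(k1 + k2).
0.000000: (-1.700000, 1.490000)
  k1 = (0.386894, 2.533000)
  predictor → (-1.580063, 2.275230)
  k2 = (3.286008, 3.595006)
  → (-1.130700, 2.439841)
(x_1(0.31), x_2(0.31)) ≈ (-1.1307, 2.4398)

-1.1307, 2.4398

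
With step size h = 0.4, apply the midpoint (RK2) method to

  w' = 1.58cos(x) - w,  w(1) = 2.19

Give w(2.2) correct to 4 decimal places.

Midpoint: k1 = f(x_n, w_n); k2 = f(x_n + h/2, w_n + (h/2)·k1); w_{n+1} = w_n + h·k2.
x=1.000000, w=2.190000:
  k1 = f(1.000000, 2.190000) = -1.336322
  k2 = f(1.200000, 1.922736) = -1.350210
  w ← 2.190000 + 0.4·(-1.350210) = 1.649916
x=1.400000, w=1.649916:
  k1 = f(1.400000, 1.649916) = -1.381368
  k2 = f(1.600000, 1.373642) = -1.419778
  w ← 1.649916 + 0.4·(-1.419778) = 1.082005
x=1.800000, w=1.082005:
  k1 = f(1.800000, 1.082005) = -1.440984
  k2 = f(2.000000, 0.793808) = -1.451320
  w ← 1.082005 + 0.4·(-1.451320) = 0.501477
w(2.2) ≈ 0.5015

0.5015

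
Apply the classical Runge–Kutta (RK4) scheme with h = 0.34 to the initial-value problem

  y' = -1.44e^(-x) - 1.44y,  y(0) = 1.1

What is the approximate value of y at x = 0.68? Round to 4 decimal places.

-0.0149

RK4: k1 = f(x_n, y_n); k2 = f(x_n + h/2, y_n + (h/2)·k1); k3 = f(x_n + h/2, y_n + (h/2)·k2); k4 = f(x_n + h, y_n + h·k3); y_{n+1} = y_n + (h/6)·(k1 + 2k2 + 2k3 + k4).
x=0.000000, y=1.100000:
  k1 = f(0.000000, 1.100000) = -3.024000
  k2 = f(0.170000, 0.585920) = -2.058602
  k3 = f(0.170000, 0.750038) = -2.294932
  k4 = f(0.340000, 0.319723) = -1.485351
  y ← 1.100000 + (0.34/6)·(k1 + 2k2 + 2k3 + k4) = 0.351070
x=0.340000, y=0.351070:
  k1 = f(0.340000, 0.351070) = -1.530490
  k2 = f(0.510000, 0.090886) = -0.995590
  k3 = f(0.510000, 0.181819) = -1.126533
  k4 = f(0.680000, -0.031952) = -0.683518
  y ← 0.351070 + (0.34/6)·(k1 + 2k2 + 2k3 + k4) = -0.014898
y(0.68) ≈ -0.0149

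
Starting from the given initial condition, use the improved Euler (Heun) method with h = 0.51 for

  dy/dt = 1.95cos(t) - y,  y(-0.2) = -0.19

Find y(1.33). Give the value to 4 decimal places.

0.8676

Heun: k1 = f(t_n, y_n); k2 = f(t_n + h, y_n + h·k1); y_{n+1} = y_n + (h/2)·(k1 + k2).
t=-0.200000, y=-0.190000:
  k1 = f(-0.200000, -0.190000) = 2.101130
  k2 = f(0.310000, 0.881576) = 0.975474
  y ← -0.190000 + (0.51/2)·(2.101130 + 0.975474) = 0.594534
t=0.310000, y=0.594534:
  k1 = f(0.310000, 0.594534) = 1.262516
  k2 = f(0.820000, 1.238417) = 0.091914
  y ← 0.594534 + (0.51/2)·(1.262516 + 0.091914) = 0.939914
t=0.820000, y=0.939914:
  k1 = f(0.820000, 0.939914) = 0.390418
  k2 = f(1.330000, 1.139027) = -0.673998
  y ← 0.939914 + (0.51/2)·(0.390418 + (-0.673998)) = 0.867601
y(1.33) ≈ 0.8676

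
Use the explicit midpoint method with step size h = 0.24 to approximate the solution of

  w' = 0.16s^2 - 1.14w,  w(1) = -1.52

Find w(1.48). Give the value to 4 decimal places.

-0.7911

Midpoint: k1 = f(s_n, w_n); k2 = f(s_n + h/2, w_n + (h/2)·k1); w_{n+1} = w_n + h·k2.
s=1.000000, w=-1.520000:
  k1 = f(1.000000, -1.520000) = 1.892800
  k2 = f(1.120000, -1.292864) = 1.674569
  w ← -1.520000 + 0.24·1.674569 = -1.118103
s=1.240000, w=-1.118103:
  k1 = f(1.240000, -1.118103) = 1.520654
  k2 = f(1.360000, -0.935625) = 1.362548
  w ← -1.118103 + 0.24·1.362548 = -0.791092
w(1.48) ≈ -0.7911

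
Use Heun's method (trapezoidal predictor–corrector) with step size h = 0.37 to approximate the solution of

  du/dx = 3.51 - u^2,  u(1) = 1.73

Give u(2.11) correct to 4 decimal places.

1.8469

Heun: k1 = f(x_n, u_n); k2 = f(x_n + h, u_n + h·k1); u_{n+1} = u_n + (h/2)·(k1 + k2).
x=1.000000, u=1.730000:
  k1 = f(1.000000, 1.730000) = 0.517100
  k2 = f(1.370000, 1.921327) = -0.181497
  u ← 1.730000 + (0.37/2)·(0.517100 + (-0.181497)) = 1.792086
x=1.370000, u=1.792086:
  k1 = f(1.370000, 1.792086) = 0.298426
  k2 = f(1.740000, 1.902504) = -0.109522
  u ← 1.792086 + (0.37/2)·(0.298426 + (-0.109522)) = 1.827034
x=1.740000, u=1.827034:
  k1 = f(1.740000, 1.827034) = 0.171948
  k2 = f(2.110000, 1.890654) = -0.064574
  u ← 1.827034 + (0.37/2)·(0.171948 + (-0.064574)) = 1.846898
u(2.11) ≈ 1.8469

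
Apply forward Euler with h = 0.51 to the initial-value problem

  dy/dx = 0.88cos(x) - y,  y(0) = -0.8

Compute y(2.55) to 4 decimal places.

Euler: y_{n+1} = y_n + h·f(x_n, y_n).
x=0.000000, y=-0.800000: f=1.680000 → y ← -0.800000 + 0.51·1.680000 = 0.056800
x=0.510000, y=0.056800: f=0.711215 → y ← 0.056800 + 0.51·0.711215 = 0.419520
x=1.020000, y=0.419520: f=0.041042 → y ← 0.419520 + 0.51·0.041042 = 0.440451
x=1.530000, y=0.440451: f=-0.404560 → y ← 0.440451 + 0.51·(-0.404560) = 0.234125
x=2.040000, y=0.234125: f=-0.632040 → y ← 0.234125 + 0.51·(-0.632040) = -0.088215
y(2.55) ≈ -0.0882

-0.0882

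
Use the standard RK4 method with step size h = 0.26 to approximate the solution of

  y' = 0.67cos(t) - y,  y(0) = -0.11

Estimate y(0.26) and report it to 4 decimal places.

RK4: k1 = f(t_n, y_n); k2 = f(t_n + h/2, y_n + (h/2)·k1); k3 = f(t_n + h/2, y_n + (h/2)·k2); k4 = f(t_n + h, y_n + h·k3); y_{n+1} = y_n + (h/6)·(k1 + 2k2 + 2k3 + k4).
t=0.000000, y=-0.110000:
  k1 = f(0.000000, -0.110000) = 0.780000
  k2 = f(0.130000, -0.008600) = 0.672946
  k3 = f(0.130000, -0.022517) = 0.686863
  k4 = f(0.260000, 0.068584) = 0.578897
  y ← -0.110000 + (0.26/6)·(k1 + 2k2 + 2k3 + k4) = 0.066736
y(0.26) ≈ 0.0667

0.0667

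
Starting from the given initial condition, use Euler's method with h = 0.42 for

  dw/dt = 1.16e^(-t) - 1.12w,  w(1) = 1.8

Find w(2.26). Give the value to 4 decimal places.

Euler: w_{n+1} = w_n + h·f(t_n, w_n).
t=1.000000, w=1.800000: f=-1.589260 → w ← 1.800000 + 0.42·(-1.589260) = 1.132511
t=1.420000, w=1.132511: f=-0.988024 → w ← 1.132511 + 0.42·(-0.988024) = 0.717541
t=1.840000, w=0.717541: f=-0.619418 → w ← 0.717541 + 0.42·(-0.619418) = 0.457385
w(2.26) ≈ 0.4574

0.4574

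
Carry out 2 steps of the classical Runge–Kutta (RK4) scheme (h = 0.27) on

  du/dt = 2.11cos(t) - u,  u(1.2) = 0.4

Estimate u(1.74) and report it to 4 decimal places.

RK4: k1 = f(t_n, u_n); k2 = f(t_n + h/2, u_n + (h/2)·k1); k3 = f(t_n + h/2, u_n + (h/2)·k2); k4 = f(t_n + h, u_n + h·k3); u_{n+1} = u_n + (h/6)·(k1 + 2k2 + 2k3 + k4).
t=1.200000, u=0.400000:
  k1 = f(1.200000, 0.400000) = 0.364575
  k2 = f(1.335000, 0.449218) = 0.043715
  k3 = f(1.335000, 0.405902) = 0.087031
  k4 = f(1.470000, 0.423498) = -0.211178
  u ← 0.400000 + (0.27/6)·(k1 + 2k2 + 2k3 + k4) = 0.418670
t=1.470000, u=0.418670:
  k1 = f(1.470000, 0.418670) = -0.206350
  k2 = f(1.605000, 0.390813) = -0.462968
  k3 = f(1.605000, 0.356169) = -0.428325
  k4 = f(1.740000, 0.303022) = -0.658341
  u ← 0.418670 + (0.27/6)·(k1 + 2k2 + 2k3 + k4) = 0.299543
u(1.74) ≈ 0.2995

0.2995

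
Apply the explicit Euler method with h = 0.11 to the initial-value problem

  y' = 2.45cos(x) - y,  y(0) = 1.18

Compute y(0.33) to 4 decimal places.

Euler: y_{n+1} = y_n + h·f(x_n, y_n).
x=0.000000, y=1.180000: f=1.270000 → y ← 1.180000 + 0.11·1.270000 = 1.319700
x=0.110000, y=1.319700: f=1.115492 → y ← 1.319700 + 0.11·1.115492 = 1.442404
x=0.220000, y=1.442404: f=0.948545 → y ← 1.442404 + 0.11·0.948545 = 1.546744
y(0.33) ≈ 1.5467

1.5467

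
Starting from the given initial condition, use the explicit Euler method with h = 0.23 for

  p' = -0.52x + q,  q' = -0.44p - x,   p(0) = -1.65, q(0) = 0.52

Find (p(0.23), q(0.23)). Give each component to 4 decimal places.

-1.5304, 0.6870

Euler on (p,q): p_{n+1} = p_n + h·p', q_{n+1} = q_n + h·q'.
0.000000: (-1.650000, 0.520000); f=(0.520000, 0.726000) → (-1.530400, 0.686980)
(p(0.23), q(0.23)) ≈ (-1.5304, 0.6870)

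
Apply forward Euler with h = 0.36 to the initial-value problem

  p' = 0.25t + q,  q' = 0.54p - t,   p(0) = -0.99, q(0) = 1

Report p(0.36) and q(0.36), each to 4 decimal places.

Euler on (p,q): p_{n+1} = p_n + h·p', q_{n+1} = q_n + h·q'.
0.000000: (-0.990000, 1.000000); f=(1.000000, -0.534600) → (-0.630000, 0.807544)
(p(0.36), q(0.36)) ≈ (-0.6300, 0.8075)

-0.6300, 0.8075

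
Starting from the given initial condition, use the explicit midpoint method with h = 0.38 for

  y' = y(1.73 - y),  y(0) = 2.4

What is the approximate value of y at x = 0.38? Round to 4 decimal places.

2.1099

Midpoint: k1 = f(x_n, y_n); k2 = f(x_n + h/2, y_n + (h/2)·k1); y_{n+1} = y_n + h·k2.
x=0.000000, y=2.400000:
  k1 = f(0.000000, 2.400000) = -1.608000
  k2 = f(0.190000, 2.094480) = -0.763396
  y ← 2.400000 + 0.38·(-0.763396) = 2.109909
y(0.38) ≈ 2.1099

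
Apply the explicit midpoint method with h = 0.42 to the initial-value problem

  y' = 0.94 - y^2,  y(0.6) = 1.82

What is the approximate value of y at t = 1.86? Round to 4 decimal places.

Midpoint: k1 = f(t_n, y_n); k2 = f(t_n + h/2, y_n + (h/2)·k1); y_{n+1} = y_n + h·k2.
t=0.600000, y=1.820000:
  k1 = f(0.600000, 1.820000) = -2.372400
  k2 = f(0.810000, 1.321796) = -0.807145
  y ← 1.820000 + 0.42·(-0.807145) = 1.480999
t=1.020000, y=1.480999:
  k1 = f(1.020000, 1.480999) = -1.253359
  k2 = f(1.230000, 1.217794) = -0.543022
  y ← 1.480999 + 0.42·(-0.543022) = 1.252930
t=1.440000, y=1.252930:
  k1 = f(1.440000, 1.252930) = -0.629834
  k2 = f(1.650000, 1.120665) = -0.315890
  y ← 1.252930 + 0.42·(-0.315890) = 1.120256
y(1.86) ≈ 1.1203

1.1203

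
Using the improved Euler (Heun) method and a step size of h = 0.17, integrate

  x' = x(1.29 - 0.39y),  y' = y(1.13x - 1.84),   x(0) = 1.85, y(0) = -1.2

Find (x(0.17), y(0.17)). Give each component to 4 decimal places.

2.4896, -1.3186

Heun on (x,y): k1 = f(s_n, state_n); k2 = f(s_n + h, state_n + h·k1); state_{n+1} = state_n + (h/2)·(k1 + k2).
0.000000: (1.850000, -1.200000)
  k1 = (3.252300, -0.300600)
  predictor → (2.402891, -1.251102)
  k2 = (4.272171, -1.095048)
  → (2.489580, -1.318630)
(x(0.17), y(0.17)) ≈ (2.4896, -1.3186)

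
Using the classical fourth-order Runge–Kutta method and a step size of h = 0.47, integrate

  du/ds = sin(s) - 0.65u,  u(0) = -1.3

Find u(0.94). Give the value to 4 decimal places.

RK4: k1 = f(s_n, u_n); k2 = f(s_n + h/2, u_n + (h/2)·k1); k3 = f(s_n + h/2, u_n + (h/2)·k2); k4 = f(s_n + h, u_n + h·k3); u_{n+1} = u_n + (h/6)·(k1 + 2k2 + 2k3 + k4).
s=0.000000, u=-1.300000:
  k1 = f(0.000000, -1.300000) = 0.845000
  k2 = f(0.235000, -1.101425) = 0.948769
  k3 = f(0.235000, -1.077039) = 0.932918
  k4 = f(0.470000, -0.861528) = 1.012880
  u ← -1.300000 + (0.47/6)·(k1 + 2k2 + 2k3 + k4) = -0.859668
s=0.470000, u=-0.859668:
  k1 = f(0.470000, -0.859668) = 1.011671
  k2 = f(0.705000, -0.621926) = 1.052286
  k3 = f(0.705000, -0.612381) = 1.046082
  k4 = f(0.940000, -0.368010) = 1.046765
  u ← -0.859668 + (0.47/6)·(k1 + 2k2 + 2k3 + k4) = -0.369680
u(0.94) ≈ -0.3697

-0.3697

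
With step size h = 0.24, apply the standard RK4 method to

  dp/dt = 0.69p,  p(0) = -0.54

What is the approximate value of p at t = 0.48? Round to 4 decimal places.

RK4: k1 = f(t_n, p_n); k2 = f(t_n + h/2, p_n + (h/2)·k1); k3 = f(t_n + h/2, p_n + (h/2)·k2); k4 = f(t_n + h, p_n + h·k3); p_{n+1} = p_n + (h/6)·(k1 + 2k2 + 2k3 + k4).
t=0.000000, p=-0.540000:
  k1 = f(0.000000, -0.540000) = -0.372600
  k2 = f(0.120000, -0.584712) = -0.403451
  k3 = f(0.120000, -0.588414) = -0.406006
  k4 = f(0.240000, -0.637441) = -0.439835
  p ← -0.540000 + (0.24/6)·(k1 + 2k2 + 2k3 + k4) = -0.637254
t=0.240000, p=-0.637254:
  k1 = f(0.240000, -0.637254) = -0.439705
  k2 = f(0.360000, -0.690019) = -0.476113
  k3 = f(0.360000, -0.694387) = -0.479127
  k4 = f(0.480000, -0.752245) = -0.519049
  p ← -0.637254 + (0.24/6)·(k1 + 2k2 + 2k3 + k4) = -0.752023
p(0.48) ≈ -0.7520

-0.7520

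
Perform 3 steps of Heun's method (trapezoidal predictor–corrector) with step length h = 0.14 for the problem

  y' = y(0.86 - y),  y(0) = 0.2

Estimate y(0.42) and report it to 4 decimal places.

Heun: k1 = f(s_n, y_n); k2 = f(s_n + h, y_n + h·k1); y_{n+1} = y_n + (h/2)·(k1 + k2).
s=0.000000, y=0.200000:
  k1 = f(0.000000, 0.200000) = 0.132000
  k2 = f(0.140000, 0.218480) = 0.140159
  y ← 0.200000 + (0.14/2)·(0.132000 + 0.140159) = 0.219051
s=0.140000, y=0.219051:
  k1 = f(0.140000, 0.219051) = 0.140401
  k2 = f(0.280000, 0.238707) = 0.148307
  y ← 0.219051 + (0.14/2)·(0.140401 + 0.148307) = 0.239261
s=0.280000, y=0.239261:
  k1 = f(0.280000, 0.239261) = 0.148519
  k2 = f(0.420000, 0.260053) = 0.156018
  y ← 0.239261 + (0.14/2)·(0.148519 + 0.156018) = 0.260578
y(0.42) ≈ 0.2606

0.2606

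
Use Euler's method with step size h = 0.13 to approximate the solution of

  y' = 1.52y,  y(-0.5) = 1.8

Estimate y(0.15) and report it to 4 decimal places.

4.4344

Euler: y_{n+1} = y_n + h·f(x_n, y_n).
x=-0.500000, y=1.800000: f=2.736000 → y ← 1.800000 + 0.13·2.736000 = 2.155680
x=-0.370000, y=2.155680: f=3.276634 → y ← 2.155680 + 0.13·3.276634 = 2.581642
x=-0.240000, y=2.581642: f=3.924096 → y ← 2.581642 + 0.13·3.924096 = 3.091775
x=-0.110000, y=3.091775: f=4.699498 → y ← 3.091775 + 0.13·4.699498 = 3.702710
x=0.020000, y=3.702710: f=5.628119 → y ← 3.702710 + 0.13·5.628119 = 4.434365
y(0.15) ≈ 4.4344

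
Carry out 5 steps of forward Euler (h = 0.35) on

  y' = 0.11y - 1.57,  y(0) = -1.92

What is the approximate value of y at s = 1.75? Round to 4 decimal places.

-5.2865

Euler: y_{n+1} = y_n + h·f(s_n, y_n).
s=0.000000, y=-1.920000: f=-1.781200 → y ← -1.920000 + 0.35·(-1.781200) = -2.543420
s=0.350000, y=-2.543420: f=-1.849776 → y ← -2.543420 + 0.35·(-1.849776) = -3.190842
s=0.700000, y=-3.190842: f=-1.920993 → y ← -3.190842 + 0.35·(-1.920993) = -3.863189
s=1.050000, y=-3.863189: f=-1.994951 → y ← -3.863189 + 0.35·(-1.994951) = -4.561422
s=1.400000, y=-4.561422: f=-2.071756 → y ← -4.561422 + 0.35·(-2.071756) = -5.286537
y(1.75) ≈ -5.2865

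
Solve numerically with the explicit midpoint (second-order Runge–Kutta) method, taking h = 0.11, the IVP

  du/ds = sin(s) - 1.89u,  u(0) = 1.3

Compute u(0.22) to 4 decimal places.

Midpoint: k1 = f(s_n, u_n); k2 = f(s_n + h/2, u_n + (h/2)·k1); u_{n+1} = u_n + h·k2.
s=0.000000, u=1.300000:
  k1 = f(0.000000, 1.300000) = -2.457000
  k2 = f(0.055000, 1.164865) = -2.146623
  u ← 1.300000 + 0.11·(-2.146623) = 1.063872
s=0.110000, u=1.063872:
  k1 = f(0.110000, 1.063872) = -1.900939
  k2 = f(0.165000, 0.959320) = -1.648862
  u ← 1.063872 + 0.11·(-1.648862) = 0.882497
u(0.22) ≈ 0.8825

0.8825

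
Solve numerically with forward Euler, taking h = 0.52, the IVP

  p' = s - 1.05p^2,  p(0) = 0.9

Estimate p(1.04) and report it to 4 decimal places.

Euler: p_{n+1} = p_n + h·f(s_n, p_n).
s=0.000000, p=0.900000: f=-0.850500 → p ← 0.900000 + 0.52·(-0.850500) = 0.457740
s=0.520000, p=0.457740: f=0.299998 → p ← 0.457740 + 0.52·0.299998 = 0.613739
p(1.04) ≈ 0.6137

0.6137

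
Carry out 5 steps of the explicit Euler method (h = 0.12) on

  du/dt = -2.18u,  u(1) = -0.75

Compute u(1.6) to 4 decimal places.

-0.1646

Euler: u_{n+1} = u_n + h·f(t_n, u_n).
t=1.000000, u=-0.750000: f=1.635000 → u ← -0.750000 + 0.12·1.635000 = -0.553800
t=1.120000, u=-0.553800: f=1.207284 → u ← -0.553800 + 0.12·1.207284 = -0.408926
t=1.240000, u=-0.408926: f=0.891459 → u ← -0.408926 + 0.12·0.891459 = -0.301951
t=1.360000, u=-0.301951: f=0.658253 → u ← -0.301951 + 0.12·0.658253 = -0.222961
t=1.480000, u=-0.222961: f=0.486054 → u ← -0.222961 + 0.12·0.486054 = -0.164634
u(1.6) ≈ -0.1646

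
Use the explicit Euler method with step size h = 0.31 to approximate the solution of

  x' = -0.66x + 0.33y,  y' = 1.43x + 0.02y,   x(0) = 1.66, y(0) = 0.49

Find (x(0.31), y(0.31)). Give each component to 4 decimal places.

Euler on (x,y): x_{n+1} = x_n + h·x', y_{n+1} = y_n + h·y'.
0.000000: (1.660000, 0.490000); f=(-0.933900, 2.383600) → (1.370491, 1.228916)
(x(0.31), y(0.31)) ≈ (1.3705, 1.2289)

1.3705, 1.2289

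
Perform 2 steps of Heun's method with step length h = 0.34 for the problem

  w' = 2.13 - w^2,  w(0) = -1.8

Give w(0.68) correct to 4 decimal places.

Heun: k1 = f(t_n, w_n); k2 = f(t_n + h, w_n + h·k1); w_{n+1} = w_n + (h/2)·(k1 + k2).
t=0.000000, w=-1.800000:
  k1 = f(0.000000, -1.800000) = -1.110000
  k2 = f(0.340000, -2.177400) = -2.611071
  w ← -1.800000 + (0.34/2)·(-1.110000 + (-2.611071)) = -2.432582
t=0.340000, w=-2.432582:
  k1 = f(0.340000, -2.432582) = -3.787455
  k2 = f(0.680000, -3.720317) = -11.710757
  w ← -2.432582 + (0.34/2)·(-3.787455 + (-11.710757)) = -5.067278
w(0.68) ≈ -5.0673

-5.0673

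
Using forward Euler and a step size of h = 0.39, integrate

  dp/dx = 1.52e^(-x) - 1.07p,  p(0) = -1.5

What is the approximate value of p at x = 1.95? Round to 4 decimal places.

Euler: p_{n+1} = p_n + h·f(x_n, p_n).
x=0.000000, p=-1.500000: f=3.125000 → p ← -1.500000 + 0.39·3.125000 = -0.281250
x=0.390000, p=-0.281250: f=1.330064 → p ← -0.281250 + 0.39·1.330064 = 0.237475
x=0.780000, p=0.237475: f=0.442679 → p ← 0.237475 + 0.39·0.442679 = 0.410120
x=1.170000, p=0.410120: f=0.032930 → p ← 0.410120 + 0.39·0.032930 = 0.422962
x=1.560000, p=0.422962: f=-0.133163 → p ← 0.422962 + 0.39·(-0.133163) = 0.371029
p(1.95) ≈ 0.3710

0.3710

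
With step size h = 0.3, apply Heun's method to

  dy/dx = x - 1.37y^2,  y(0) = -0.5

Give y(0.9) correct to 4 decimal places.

Heun: k1 = f(x_n, y_n); k2 = f(x_n + h, y_n + h·k1); y_{n+1} = y_n + (h/2)·(k1 + k2).
x=0.000000, y=-0.500000:
  k1 = f(0.000000, -0.500000) = -0.342500
  k2 = f(0.300000, -0.602750) = -0.197731
  y ← -0.500000 + (0.3/2)·(-0.342500 + (-0.197731)) = -0.581035
x=0.300000, y=-0.581035:
  k1 = f(0.300000, -0.581035) = -0.162514
  k2 = f(0.600000, -0.629789) = 0.056611
  y ← -0.581035 + (0.3/2)·(-0.162514 + 0.056611) = -0.596920
x=0.600000, y=-0.596920:
  k1 = f(0.600000, -0.596920) = 0.111850
  k2 = f(0.900000, -0.563365) = 0.465189
  y ← -0.596920 + (0.3/2)·(0.111850 + 0.465189) = -0.510364
y(0.9) ≈ -0.5104

-0.5104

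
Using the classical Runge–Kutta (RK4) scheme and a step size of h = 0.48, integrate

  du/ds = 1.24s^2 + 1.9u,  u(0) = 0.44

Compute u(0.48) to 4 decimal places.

RK4: k1 = f(s_n, u_n); k2 = f(s_n + h/2, u_n + (h/2)·k1); k3 = f(s_n + h/2, u_n + (h/2)·k2); k4 = f(s_n + h, u_n + h·k3); u_{n+1} = u_n + (h/6)·(k1 + 2k2 + 2k3 + k4).
s=0.000000, u=0.440000:
  k1 = f(0.000000, 0.440000) = 0.836000
  k2 = f(0.240000, 0.640640) = 1.288640
  k3 = f(0.240000, 0.749274) = 1.495044
  k4 = f(0.480000, 1.157621) = 2.485176
  u ← 0.440000 + (0.48/6)·(k1 + 2k2 + 2k3 + k4) = 1.151083
u(0.48) ≈ 1.1511

1.1511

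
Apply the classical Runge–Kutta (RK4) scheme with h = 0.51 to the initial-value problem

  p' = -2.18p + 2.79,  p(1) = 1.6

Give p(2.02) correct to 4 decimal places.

1.3170

RK4: k1 = f(x_n, p_n); k2 = f(x_n + h/2, p_n + (h/2)·k1); k3 = f(x_n + h/2, p_n + (h/2)·k2); k4 = f(x_n + h, p_n + h·k3); p_{n+1} = p_n + (h/6)·(k1 + 2k2 + 2k3 + k4).
x=1.000000, p=1.600000:
  k1 = f(1.000000, 1.600000) = -0.698000
  k2 = f(1.255000, 1.422010) = -0.309982
  k3 = f(1.255000, 1.520955) = -0.525681
  k4 = f(1.510000, 1.331903) = -0.113548
  p ← 1.600000 + (0.51/6)·(k1 + 2k2 + 2k3 + k4) = 1.388956
x=1.510000, p=1.388956:
  k1 = f(1.510000, 1.388956) = -0.237924
  k2 = f(1.765000, 1.328285) = -0.105662
  k3 = f(1.765000, 1.362012) = -0.179186
  k4 = f(2.020000, 1.297571) = -0.038704
  p ← 1.388956 + (0.51/6)·(k1 + 2k2 + 2k3 + k4) = 1.317018
p(2.02) ≈ 1.3170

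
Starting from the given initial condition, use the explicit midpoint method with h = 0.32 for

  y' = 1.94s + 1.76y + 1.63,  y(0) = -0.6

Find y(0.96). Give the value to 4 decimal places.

2.2510

Midpoint: k1 = f(s_n, y_n); k2 = f(s_n + h/2, y_n + (h/2)·k1); y_{n+1} = y_n + h·k2.
s=0.000000, y=-0.600000:
  k1 = f(0.000000, -0.600000) = 0.574000
  k2 = f(0.160000, -0.508160) = 1.046038
  y ← -0.600000 + 0.32·1.046038 = -0.265268
s=0.320000, y=-0.265268:
  k1 = f(0.320000, -0.265268) = 1.783929
  k2 = f(0.480000, 0.020161) = 2.596683
  y ← -0.265268 + 0.32·2.596683 = 0.565671
s=0.640000, y=0.565671:
  k1 = f(0.640000, 0.565671) = 3.867181
  k2 = f(0.800000, 1.184420) = 5.266579
  y ← 0.565671 + 0.32·5.266579 = 2.250976
y(0.96) ≈ 2.2510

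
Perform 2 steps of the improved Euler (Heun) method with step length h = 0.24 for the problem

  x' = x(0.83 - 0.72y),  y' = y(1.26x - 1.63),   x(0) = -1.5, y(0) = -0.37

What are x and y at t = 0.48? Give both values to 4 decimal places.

-2.3485, -0.0927

Heun on (x,y): k1 = f(t_n, state_n); k2 = f(t_n + h, state_n + h·k1); state_{n+1} = state_n + (h/2)·(k1 + k2).
0.000000: (-1.500000, -0.370000)
  k1 = (-1.644600, 1.302400)
  predictor → (-1.894704, -0.057424)
  k2 = (-1.650941, 0.230691)
  → (-1.895465, -0.186029)
0.240000: (-1.895465, -0.186029)
  k1 = (-1.827116, 0.747518)
  predictor → (-2.333973, -0.006625)
  k2 = (-1.948330, 0.030280)
  → (-2.348519, -0.092693)
(x(0.48), y(0.48)) ≈ (-2.3485, -0.0927)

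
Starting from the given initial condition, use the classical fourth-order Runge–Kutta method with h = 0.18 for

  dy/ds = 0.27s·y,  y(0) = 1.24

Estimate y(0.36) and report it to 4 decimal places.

RK4: k1 = f(s_n, y_n); k2 = f(s_n + h/2, y_n + (h/2)·k1); k3 = f(s_n + h/2, y_n + (h/2)·k2); k4 = f(s_n + h, y_n + h·k3); y_{n+1} = y_n + (h/6)·(k1 + 2k2 + 2k3 + k4).
s=0.000000, y=1.240000:
  k1 = f(0.000000, 1.240000) = 0.000000
  k2 = f(0.090000, 1.240000) = 0.030132
  k3 = f(0.090000, 1.242712) = 0.030198
  k4 = f(0.180000, 1.245436) = 0.060528
  y ← 1.240000 + (0.18/6)·(k1 + 2k2 + 2k3 + k4) = 1.245436
s=0.180000, y=1.245436:
  k1 = f(0.180000, 1.245436) = 0.060528
  k2 = f(0.270000, 1.250883) = 0.091189
  k3 = f(0.270000, 1.253643) = 0.091391
  k4 = f(0.360000, 1.261886) = 0.122655
  y ← 1.245436 + (0.18/6)·(k1 + 2k2 + 2k3 + k4) = 1.261886
y(0.36) ≈ 1.2619

1.2619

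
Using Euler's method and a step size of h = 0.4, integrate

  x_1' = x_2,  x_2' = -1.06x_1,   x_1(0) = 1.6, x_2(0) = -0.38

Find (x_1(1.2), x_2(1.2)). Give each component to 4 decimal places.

Euler on (x_1,x_2): x_1_{n+1} = x_1_n + h·x_1', x_2_{n+1} = x_2_n + h·x_2'.
0.000000: (1.600000, -0.380000); f=(-0.380000, -1.696000) → (1.448000, -1.058400)
0.400000: (1.448000, -1.058400); f=(-1.058400, -1.534880) → (1.024640, -1.672352)
0.800000: (1.024640, -1.672352); f=(-1.672352, -1.086118) → (0.355699, -2.106799)
(x_1(1.2), x_2(1.2)) ≈ (0.3557, -2.1068)

0.3557, -2.1068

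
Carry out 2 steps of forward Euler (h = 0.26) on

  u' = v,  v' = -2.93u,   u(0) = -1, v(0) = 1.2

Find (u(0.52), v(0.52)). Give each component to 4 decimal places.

-0.1779, 2.4859

Euler on (u,v): u_{n+1} = u_n + h·u', v_{n+1} = v_n + h·v'.
0.000000: (-1.000000, 1.200000); f=(1.200000, 2.930000) → (-0.688000, 1.961800)
0.260000: (-0.688000, 1.961800); f=(1.961800, 2.015840) → (-0.177932, 2.485918)
(u(0.52), v(0.52)) ≈ (-0.1779, 2.4859)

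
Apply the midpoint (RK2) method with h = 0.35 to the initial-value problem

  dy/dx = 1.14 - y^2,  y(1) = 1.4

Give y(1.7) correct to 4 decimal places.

Midpoint: k1 = f(x_n, y_n); k2 = f(x_n + h/2, y_n + (h/2)·k1); y_{n+1} = y_n + h·k2.
x=1.000000, y=1.400000:
  k1 = f(1.000000, 1.400000) = -0.820000
  k2 = f(1.175000, 1.256500) = -0.438792
  y ← 1.400000 + 0.35·(-0.438792) = 1.246423
x=1.350000, y=1.246423:
  k1 = f(1.350000, 1.246423) = -0.413570
  k2 = f(1.525000, 1.174048) = -0.238389
  y ← 1.246423 + 0.35·(-0.238389) = 1.162987
y(1.7) ≈ 1.1630

1.1630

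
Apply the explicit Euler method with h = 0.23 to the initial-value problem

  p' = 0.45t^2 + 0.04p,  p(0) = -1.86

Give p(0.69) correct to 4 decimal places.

-1.8844

Euler: p_{n+1} = p_n + h·f(t_n, p_n).
t=0.000000, p=-1.860000: f=-0.074400 → p ← -1.860000 + 0.23·(-0.074400) = -1.877112
t=0.230000, p=-1.877112: f=-0.051279 → p ← -1.877112 + 0.23·(-0.051279) = -1.888906
t=0.460000, p=-1.888906: f=0.019664 → p ← -1.888906 + 0.23·0.019664 = -1.884384
p(0.69) ≈ -1.8844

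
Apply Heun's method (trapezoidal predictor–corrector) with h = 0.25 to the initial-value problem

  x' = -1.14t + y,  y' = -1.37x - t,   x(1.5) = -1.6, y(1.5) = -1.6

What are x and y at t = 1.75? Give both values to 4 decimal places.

-2.4415, -1.3165

Heun on (x,y): k1 = f(t_n, state_n); k2 = f(t_n + h, state_n + h·k1); state_{n+1} = state_n + (h/2)·(k1 + k2).
1.500000: (-1.600000, -1.600000)
  k1 = (-3.310000, 0.692000)
  predictor → (-2.427500, -1.427000)
  k2 = (-3.422000, 1.575675)
  → (-2.441500, -1.316541)
(x(1.75), y(1.75)) ≈ (-2.4415, -1.3165)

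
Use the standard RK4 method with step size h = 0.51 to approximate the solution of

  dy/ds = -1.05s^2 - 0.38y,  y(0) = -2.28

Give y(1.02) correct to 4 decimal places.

-1.8855

RK4: k1 = f(s_n, y_n); k2 = f(s_n + h/2, y_n + (h/2)·k1); k3 = f(s_n + h/2, y_n + (h/2)·k2); k4 = f(s_n + h, y_n + h·k3); y_{n+1} = y_n + (h/6)·(k1 + 2k2 + 2k3 + k4).
s=0.000000, y=-2.280000:
  k1 = f(0.000000, -2.280000) = 0.866400
  k2 = f(0.255000, -2.059068) = 0.714170
  k3 = f(0.255000, -2.097887) = 0.728921
  k4 = f(0.510000, -1.908250) = 0.452030
  y ← -2.280000 + (0.51/6)·(k1 + 2k2 + 2k3 + k4) = -1.922608
s=0.510000, y=-1.922608:
  k1 = f(0.510000, -1.922608) = 0.457486
  k2 = f(0.765000, -1.805949) = 0.071774
  k3 = f(0.765000, -1.904306) = 0.109150
  k4 = f(1.020000, -1.866942) = -0.382982
  y ← -1.922608 + (0.51/6)·(k1 + 2k2 + 2k3 + k4) = -1.885518
y(1.02) ≈ -1.8855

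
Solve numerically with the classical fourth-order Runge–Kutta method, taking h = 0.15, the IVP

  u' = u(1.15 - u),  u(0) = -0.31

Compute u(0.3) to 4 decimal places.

RK4: k1 = f(s_n, u_n); k2 = f(s_n + h/2, u_n + (h/2)·k1); k3 = f(s_n + h/2, u_n + (h/2)·k2); k4 = f(s_n + h, u_n + h·k3); u_{n+1} = u_n + (h/6)·(k1 + 2k2 + 2k3 + k4).
s=0.000000, u=-0.310000:
  k1 = f(0.000000, -0.310000) = -0.452600
  k2 = f(0.075000, -0.343945) = -0.513835
  k3 = f(0.075000, -0.348538) = -0.522297
  k4 = f(0.150000, -0.388345) = -0.597408
  u ← -0.310000 + (0.15/6)·(k1 + 2k2 + 2k3 + k4) = -0.388057
s=0.150000, u=-0.388057:
  k1 = f(0.150000, -0.388057) = -0.596853
  k2 = f(0.225000, -0.432821) = -0.685078
  k3 = f(0.225000, -0.439438) = -0.698459
  k4 = f(0.300000, -0.492826) = -0.809626
  u ← -0.388057 + (0.15/6)·(k1 + 2k2 + 2k3 + k4) = -0.492396
u(0.3) ≈ -0.4924

-0.4924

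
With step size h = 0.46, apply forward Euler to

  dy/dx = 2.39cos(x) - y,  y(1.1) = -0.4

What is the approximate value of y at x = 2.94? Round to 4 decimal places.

-1.0773

Euler: y_{n+1} = y_n + h·f(x_n, y_n).
x=1.100000, y=-0.400000: f=1.484095 → y ← -0.400000 + 0.46·1.484095 = 0.282684
x=1.560000, y=0.282684: f=-0.256881 → y ← 0.282684 + 0.46·(-0.256881) = 0.164518
x=2.020000, y=0.164518: f=-1.202372 → y ← 0.164518 + 0.46·(-1.202372) = -0.388573
x=2.480000, y=-0.388573: f=-1.497173 → y ← -0.388573 + 0.46·(-1.497173) = -1.077272
y(2.94) ≈ -1.0773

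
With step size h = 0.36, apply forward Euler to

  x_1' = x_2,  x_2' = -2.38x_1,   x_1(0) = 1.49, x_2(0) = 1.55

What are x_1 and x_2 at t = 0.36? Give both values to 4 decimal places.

Euler on (x_1,x_2): x_1_{n+1} = x_1_n + h·x_1', x_2_{n+1} = x_2_n + h·x_2'.
0.000000: (1.490000, 1.550000); f=(1.550000, -3.546200) → (2.048000, 0.273368)
(x_1(0.36), x_2(0.36)) ≈ (2.0480, 0.2734)

2.0480, 0.2734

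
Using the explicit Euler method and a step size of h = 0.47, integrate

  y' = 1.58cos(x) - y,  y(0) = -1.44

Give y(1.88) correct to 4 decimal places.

Euler: y_{n+1} = y_n + h·f(x_n, y_n).
x=0.000000, y=-1.440000: f=3.020000 → y ← -1.440000 + 0.47·3.020000 = -0.020600
x=0.470000, y=-0.020600: f=1.429278 → y ← -0.020600 + 0.47·1.429278 = 0.651161
x=0.940000, y=0.651161: f=0.280704 → y ← 0.651161 + 0.47·0.280704 = 0.783092
x=1.410000, y=0.783092: f=-0.530127 → y ← 0.783092 + 0.47·(-0.530127) = 0.533932
y(1.88) ≈ 0.5339

0.5339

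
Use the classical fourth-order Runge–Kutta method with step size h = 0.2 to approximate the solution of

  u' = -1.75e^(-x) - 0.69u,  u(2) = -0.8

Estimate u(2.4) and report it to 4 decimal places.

-0.6747

RK4: k1 = f(x_n, u_n); k2 = f(x_n + h/2, u_n + (h/2)·k1); k3 = f(x_n + h/2, u_n + (h/2)·k2); k4 = f(x_n + h, u_n + h·k3); u_{n+1} = u_n + (h/6)·(k1 + 2k2 + 2k3 + k4).
x=2.000000, u=-0.800000:
  k1 = f(2.000000, -0.800000) = 0.315163
  k2 = f(2.100000, -0.768484) = 0.315955
  k3 = f(2.100000, -0.768405) = 0.315900
  k4 = f(2.200000, -0.736820) = 0.314500
  u ← -0.800000 + (0.2/6)·(k1 + 2k2 + 2k3 + k4) = -0.736888
x=2.200000, u=-0.736888:
  k1 = f(2.200000, -0.736888) = 0.314547
  k2 = f(2.300000, -0.705433) = 0.311296
  k3 = f(2.300000, -0.705758) = 0.311520
  k4 = f(2.400000, -0.674584) = 0.306706
  u ← -0.736888 + (0.2/6)·(k1 + 2k2 + 2k3 + k4) = -0.674658
u(2.4) ≈ -0.6747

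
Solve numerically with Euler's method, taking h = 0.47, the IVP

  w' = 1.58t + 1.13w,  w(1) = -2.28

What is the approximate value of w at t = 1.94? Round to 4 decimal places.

Euler: w_{n+1} = w_n + h·f(t_n, w_n).
t=1.000000, w=-2.280000: f=-0.996400 → w ← -2.280000 + 0.47·(-0.996400) = -2.748308
t=1.470000, w=-2.748308: f=-0.782988 → w ← -2.748308 + 0.47·(-0.782988) = -3.116312
w(1.94) ≈ -3.1163

-3.1163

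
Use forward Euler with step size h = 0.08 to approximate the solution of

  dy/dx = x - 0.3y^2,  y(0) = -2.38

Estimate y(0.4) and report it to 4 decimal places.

-3.1791

Euler: y_{n+1} = y_n + h·f(x_n, y_n).
x=0.000000, y=-2.380000: f=-1.699320 → y ← -2.380000 + 0.08·(-1.699320) = -2.515946
x=0.080000, y=-2.515946: f=-1.818995 → y ← -2.515946 + 0.08·(-1.818995) = -2.661465
x=0.160000, y=-2.661465: f=-1.965019 → y ← -2.661465 + 0.08·(-1.965019) = -2.818667
x=0.240000, y=-2.818667: f=-2.143465 → y ← -2.818667 + 0.08·(-2.143465) = -2.990144
x=0.320000, y=-2.990144: f=-2.362288 → y ← -2.990144 + 0.08·(-2.362288) = -3.179127
y(0.4) ≈ -3.1791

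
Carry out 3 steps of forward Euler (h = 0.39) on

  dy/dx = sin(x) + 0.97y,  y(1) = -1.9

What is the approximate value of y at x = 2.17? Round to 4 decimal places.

Euler: y_{n+1} = y_n + h·f(x_n, y_n).
x=1.000000, y=-1.900000: f=-1.001529 → y ← -1.900000 + 0.39·(-1.001529) = -2.290596
x=1.390000, y=-2.290596: f=-1.238178 → y ← -2.290596 + 0.39·(-1.238178) = -2.773486
x=1.780000, y=-2.773486: f=-1.712084 → y ← -2.773486 + 0.39·(-1.712084) = -3.441199
y(2.17) ≈ -3.4412

-3.4412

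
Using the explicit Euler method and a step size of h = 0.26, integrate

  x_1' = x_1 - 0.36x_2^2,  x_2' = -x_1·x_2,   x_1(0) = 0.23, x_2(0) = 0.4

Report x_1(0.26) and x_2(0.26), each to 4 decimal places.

Euler on (x_1,x_2): x_1_{n+1} = x_1_n + h·x_1', x_2_{n+1} = x_2_n + h·x_2'.
0.000000: (0.230000, 0.400000); f=(0.172400, -0.092000) → (0.274824, 0.376080)
(x_1(0.26), x_2(0.26)) ≈ (0.2748, 0.3761)

0.2748, 0.3761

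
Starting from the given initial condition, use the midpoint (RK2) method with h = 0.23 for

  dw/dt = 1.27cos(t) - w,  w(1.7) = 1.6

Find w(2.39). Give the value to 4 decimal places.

0.4990

Midpoint: k1 = f(t_n, w_n); k2 = f(t_n + h/2, w_n + (h/2)·k1); w_{n+1} = w_n + h·k2.
t=1.700000, w=1.600000:
  k1 = f(1.700000, 1.600000) = -1.763633
  k2 = f(1.815000, 1.397182) = -1.704248
  w ← 1.600000 + 0.23·(-1.704248) = 1.208023
t=1.930000, w=1.208023:
  k1 = f(1.930000, 1.208023) = -1.654465
  k2 = f(2.045000, 1.017760) = -1.597680
  w ← 1.208023 + 0.23·(-1.597680) = 0.840557
t=2.160000, w=0.840557:
  k1 = f(2.160000, 0.840557) = -1.546295
  k2 = f(2.275000, 0.662733) = -1.484965
  w ← 0.840557 + 0.23·(-1.484965) = 0.499015
w(2.39) ≈ 0.4990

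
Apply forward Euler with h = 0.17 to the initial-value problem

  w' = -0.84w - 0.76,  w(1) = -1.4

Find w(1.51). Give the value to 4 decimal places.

Euler: w_{n+1} = w_n + h·f(s_n, w_n).
s=1.000000, w=-1.400000: f=0.416000 → w ← -1.400000 + 0.17·0.416000 = -1.329280
s=1.170000, w=-1.329280: f=0.356595 → w ← -1.329280 + 0.17·0.356595 = -1.268659
s=1.340000, w=-1.268659: f=0.305673 → w ← -1.268659 + 0.17·0.305673 = -1.216694
w(1.51) ≈ -1.2167

-1.2167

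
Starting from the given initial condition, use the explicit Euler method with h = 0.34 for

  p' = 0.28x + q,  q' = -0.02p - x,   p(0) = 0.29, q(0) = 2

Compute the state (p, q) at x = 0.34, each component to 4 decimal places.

Euler on (p,q): p_{n+1} = p_n + h·p', q_{n+1} = q_n + h·q'.
0.000000: (0.290000, 2.000000); f=(2.000000, -0.005800) → (0.970000, 1.998028)
(p(0.34), q(0.34)) ≈ (0.9700, 1.9980)

0.9700, 1.9980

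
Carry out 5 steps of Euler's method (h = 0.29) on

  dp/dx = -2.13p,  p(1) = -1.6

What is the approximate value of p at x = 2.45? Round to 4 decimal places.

Euler: p_{n+1} = p_n + h·f(x_n, p_n).
x=1.000000, p=-1.600000: f=3.408000 → p ← -1.600000 + 0.29·3.408000 = -0.611680
x=1.290000, p=-0.611680: f=1.302878 → p ← -0.611680 + 0.29·1.302878 = -0.233845
x=1.580000, p=-0.233845: f=0.498090 → p ← -0.233845 + 0.29·0.498090 = -0.089399
x=1.870000, p=-0.089399: f=0.190420 → p ← -0.089399 + 0.29·0.190420 = -0.034177
x=2.160000, p=-0.034177: f=0.072798 → p ← -0.034177 + 0.29·0.072798 = -0.013066
p(2.45) ≈ -0.0131

-0.0131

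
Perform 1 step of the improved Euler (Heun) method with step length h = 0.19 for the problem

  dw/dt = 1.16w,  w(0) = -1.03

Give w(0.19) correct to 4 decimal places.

Heun: k1 = f(t_n, w_n); k2 = f(t_n + h, w_n + h·k1); w_{n+1} = w_n + (h/2)·(k1 + k2).
t=0.000000, w=-1.030000:
  k1 = f(0.000000, -1.030000) = -1.194800
  k2 = f(0.190000, -1.257012) = -1.458134
  w ← -1.030000 + (0.19/2)·(-1.194800 + (-1.458134)) = -1.282029
w(0.19) ≈ -1.2820

-1.2820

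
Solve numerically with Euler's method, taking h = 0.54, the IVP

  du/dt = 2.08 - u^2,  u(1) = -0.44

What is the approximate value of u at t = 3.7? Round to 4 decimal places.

Euler: u_{n+1} = u_n + h·f(t_n, u_n).
t=1.000000, u=-0.440000: f=1.886400 → u ← -0.440000 + 0.54·1.886400 = 0.578656
t=1.540000, u=0.578656: f=1.745157 → u ← 0.578656 + 0.54·1.745157 = 1.521041
t=2.080000, u=1.521041: f=-0.233565 → u ← 1.521041 + 0.54·(-0.233565) = 1.394916
t=2.620000, u=1.394916: f=0.134211 → u ← 1.394916 + 0.54·0.134211 = 1.467389
t=3.160000, u=1.467389: f=-0.073231 → u ← 1.467389 + 0.54·(-0.073231) = 1.427844
u(3.7) ≈ 1.4278

1.4278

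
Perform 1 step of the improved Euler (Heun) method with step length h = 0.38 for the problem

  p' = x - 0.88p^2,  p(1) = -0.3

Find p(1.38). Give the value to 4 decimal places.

Heun: k1 = f(x_n, p_n); k2 = f(x_n + h, p_n + h·k1); p_{n+1} = p_n + (h/2)·(k1 + k2).
x=1.000000, p=-0.300000:
  k1 = f(1.000000, -0.300000) = 0.920800
  k2 = f(1.380000, 0.049904) = 1.377808
  p ← -0.300000 + (0.38/2)·(0.920800 + 1.377808) = 0.136736
p(1.38) ≈ 0.1367

0.1367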